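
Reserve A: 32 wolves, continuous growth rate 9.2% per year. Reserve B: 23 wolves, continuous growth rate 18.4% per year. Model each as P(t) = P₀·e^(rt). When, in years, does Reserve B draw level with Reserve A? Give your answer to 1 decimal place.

t ≈ 3.6 years

32·e^(0.092t) = 23·e^(0.184t)
32/23 = e^((0.184 − 0.092)t) → ln(1.3913) = 0.092·t
t = 0.33024 / 0.092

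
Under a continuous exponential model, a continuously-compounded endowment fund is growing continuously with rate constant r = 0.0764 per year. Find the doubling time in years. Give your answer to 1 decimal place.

doubling time ≈ 9.1 years

doubling time = ln(2) / |r| = 0.69315 / 0.0764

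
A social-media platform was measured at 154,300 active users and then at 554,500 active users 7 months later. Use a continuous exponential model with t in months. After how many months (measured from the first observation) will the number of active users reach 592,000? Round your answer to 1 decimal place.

r = ln(554500/154300) / 7 ≈ 0.182738 per month
t = ln(592000/154300) / r = 1.34461 / 0.182738 ≈ 7.358

t ≈ 7.4 months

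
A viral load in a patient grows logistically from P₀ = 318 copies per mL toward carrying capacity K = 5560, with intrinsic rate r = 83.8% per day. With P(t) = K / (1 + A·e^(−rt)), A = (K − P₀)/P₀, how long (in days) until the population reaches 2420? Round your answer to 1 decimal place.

t ≈ 3.0 days

A = (5560 − 318)/318 = 16.48428
2420 = 5560/(1 + 16.48428·e^(−0.838t)) → 1 + 16.48428·e^(−0.838t) = 2.29752
e^(−0.838t) = 0.078713 → t = ln(12.70444)/0.838 = 2.54195/0.838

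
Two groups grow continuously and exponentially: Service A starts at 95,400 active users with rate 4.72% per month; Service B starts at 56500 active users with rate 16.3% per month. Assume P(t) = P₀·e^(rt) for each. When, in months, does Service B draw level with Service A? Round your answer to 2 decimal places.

t ≈ 4.52 months

95400·e^(0.0472t) = 56500·e^(0.163t)
95400/56500 = e^((0.163 − 0.0472)t) → ln(1.6885) = 0.1158·t
t = 0.52384 / 0.1158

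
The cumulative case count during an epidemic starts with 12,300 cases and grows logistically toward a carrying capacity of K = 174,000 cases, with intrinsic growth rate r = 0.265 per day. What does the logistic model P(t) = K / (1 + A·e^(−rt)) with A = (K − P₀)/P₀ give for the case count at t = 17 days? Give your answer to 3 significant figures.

≈ 152,000 cases

A = (174000 − 12300)/12300 = 13.14634
P(17) = 174000 / (1 + 13.14634·e^(−0.265·17)) = 174000 / (1 + 13.14634·0.011054)
= 174000 / 1.14531 ≈ 151923.37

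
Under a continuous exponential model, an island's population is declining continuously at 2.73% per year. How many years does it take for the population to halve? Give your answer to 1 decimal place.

half-life = ln(2) / |r| = 0.69315 / 0.0273

half-life ≈ 25.4 years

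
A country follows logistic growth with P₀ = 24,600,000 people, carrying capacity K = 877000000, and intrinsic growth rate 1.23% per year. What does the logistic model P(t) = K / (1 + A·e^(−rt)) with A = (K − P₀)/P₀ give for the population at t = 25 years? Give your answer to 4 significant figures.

≈ 33,120,000 people

A = (877000000 − 24600000)/24600000 = 34.65041
P(25) = 877000000 / (1 + 34.65041·e^(−0.0123·25)) = 877000000 / (1 + 34.65041·0.735283)
= 877000000 / 26.47785 ≈ 33122024.32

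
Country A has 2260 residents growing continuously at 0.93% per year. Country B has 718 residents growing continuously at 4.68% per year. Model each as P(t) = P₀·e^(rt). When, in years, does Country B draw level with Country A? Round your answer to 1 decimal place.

2260·e^(0.0093t) = 718·e^(0.0468t)
2260/718 = e^((0.0468 − 0.0093)t) → ln(3.14763) = 0.0375·t
t = 1.14665 / 0.0375

t ≈ 30.6 years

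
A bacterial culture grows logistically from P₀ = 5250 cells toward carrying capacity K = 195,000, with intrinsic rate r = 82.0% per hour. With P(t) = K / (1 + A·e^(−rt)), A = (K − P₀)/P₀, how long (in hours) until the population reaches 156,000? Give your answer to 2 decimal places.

t ≈ 6.07 hours

A = (195000 − 5250)/5250 = 36.14286
156000 = 195000/(1 + 36.14286·e^(−0.82t)) → 1 + 36.14286·e^(−0.82t) = 1.25
e^(−0.82t) = 0.006917 → t = ln(144.57143)/0.82 = 4.97377/0.82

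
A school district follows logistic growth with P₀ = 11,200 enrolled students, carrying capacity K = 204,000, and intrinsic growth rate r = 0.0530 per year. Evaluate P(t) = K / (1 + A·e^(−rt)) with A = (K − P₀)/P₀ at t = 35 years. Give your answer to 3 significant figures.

A = (204000 − 11200)/11200 = 17.21429
P(35) = 204000 / (1 + 17.21429·e^(−0.053·35)) = 204000 / (1 + 17.21429·0.156453)
= 204000 / 3.69323 ≈ 55236.27

≈ 55,200 enrolled students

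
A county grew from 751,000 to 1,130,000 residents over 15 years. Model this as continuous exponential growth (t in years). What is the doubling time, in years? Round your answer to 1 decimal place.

r = ln(1130000/751000) / 15 = ln(1.50466) / 15 ≈ 0.027238 per year
doubling time = ln 2 / |r| = 0.69315 / 0.027238

doubling time ≈ 25.4 years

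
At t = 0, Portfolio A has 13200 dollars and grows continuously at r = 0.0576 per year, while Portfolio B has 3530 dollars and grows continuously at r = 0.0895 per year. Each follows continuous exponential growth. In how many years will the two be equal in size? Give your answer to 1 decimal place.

t ≈ 41.3 years

13200·e^(0.0576t) = 3530·e^(0.0895t)
13200/3530 = e^((0.0895 − 0.0576)t) → ln(3.73938) = 0.0319·t
t = 1.31892 / 0.0319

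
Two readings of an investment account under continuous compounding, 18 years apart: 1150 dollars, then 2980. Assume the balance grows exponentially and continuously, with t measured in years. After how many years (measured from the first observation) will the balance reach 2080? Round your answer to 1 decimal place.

t ≈ 11.2 years

r = ln(2980/1150) / 18 ≈ 0.052898 per year
t = ln(2080/1150) / r = 0.59261 / 0.052898 ≈ 11.203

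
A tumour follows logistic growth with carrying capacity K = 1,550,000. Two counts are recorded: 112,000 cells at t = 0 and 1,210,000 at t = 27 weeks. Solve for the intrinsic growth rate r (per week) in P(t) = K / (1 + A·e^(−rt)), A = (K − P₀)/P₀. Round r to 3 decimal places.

A = (1550000 − 112000)/112000 = 12.83929
1210000 = 1550000/(1 + 12.83929·e^(−r·27)) → e^(−27r) = (1.28099 − 1)/12.83929 = 0.021885
r = −ln(0.021885)/27 = 3.82194/27

r ≈ 0.142 per week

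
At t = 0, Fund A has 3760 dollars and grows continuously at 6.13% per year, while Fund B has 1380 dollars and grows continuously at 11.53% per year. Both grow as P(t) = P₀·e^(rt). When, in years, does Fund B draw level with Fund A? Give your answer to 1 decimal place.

3760·e^(0.0613t) = 1380·e^(0.1153t)
3760/1380 = e^((0.1153 − 0.0613)t) → ln(2.72464) = 0.054·t
t = 1.00234 / 0.054

t ≈ 18.6 years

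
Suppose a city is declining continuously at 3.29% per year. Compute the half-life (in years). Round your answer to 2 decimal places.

half-life = ln(2) / |r| = 0.69315 / 0.0329

half-life ≈ 21.07 years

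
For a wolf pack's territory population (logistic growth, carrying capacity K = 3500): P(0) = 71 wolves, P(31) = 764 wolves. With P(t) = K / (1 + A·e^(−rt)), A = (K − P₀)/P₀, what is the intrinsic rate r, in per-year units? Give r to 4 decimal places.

A = (3500 − 71)/71 = 48.29577
764 = 3500/(1 + 48.29577·e^(−r·31)) → e^(−31r) = (4.58115 − 1)/48.29577 = 0.07415
r = −ln(0.07415)/31 = 2.60166/31

r ≈ 0.0839 per year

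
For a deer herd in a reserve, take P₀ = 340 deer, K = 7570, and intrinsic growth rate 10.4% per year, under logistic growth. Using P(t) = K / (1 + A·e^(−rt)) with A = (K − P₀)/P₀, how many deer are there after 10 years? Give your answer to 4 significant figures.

A = (7570 − 340)/340 = 21.26471
P(10) = 7570 / (1 + 21.26471·e^(−0.104·10)) = 7570 / (1 + 21.26471·0.353455)
= 7570 / 8.51611 ≈ 888.9

≈ 888.9 deer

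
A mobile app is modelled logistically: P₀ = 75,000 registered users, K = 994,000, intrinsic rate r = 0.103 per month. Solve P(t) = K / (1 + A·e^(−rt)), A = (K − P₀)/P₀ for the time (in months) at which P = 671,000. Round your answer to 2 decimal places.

t ≈ 31.43 months

A = (994000 − 75000)/75000 = 12.25333
671000 = 994000/(1 + 12.25333·e^(−0.103t)) → 1 + 12.25333·e^(−0.103t) = 1.48137
e^(−0.103t) = 0.039285 → t = ln(25.45507)/0.103 = 3.23691/0.103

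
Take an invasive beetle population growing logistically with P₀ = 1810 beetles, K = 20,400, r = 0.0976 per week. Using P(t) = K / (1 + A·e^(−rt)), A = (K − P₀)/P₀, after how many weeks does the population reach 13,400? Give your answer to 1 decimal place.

A = (20400 − 1810)/1810 = 10.27072
13400 = 20400/(1 + 10.27072·e^(−0.0976t)) → 1 + 10.27072·e^(−0.0976t) = 1.52239
e^(−0.0976t) = 0.050862 → t = ln(19.66109)/0.0976 = 2.97864/0.0976

t ≈ 30.5 weeks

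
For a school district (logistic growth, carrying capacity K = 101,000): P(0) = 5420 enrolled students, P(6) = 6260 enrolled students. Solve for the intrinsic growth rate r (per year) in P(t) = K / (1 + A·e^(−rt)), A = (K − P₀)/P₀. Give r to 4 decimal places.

r ≈ 0.0255 per year

A = (101000 − 5420)/5420 = 17.63469
6260 = 101000/(1 + 17.63469·e^(−r·6)) → e^(−6r) = (16.13419 − 1)/17.63469 = 0.858206
r = −ln(0.858206)/6 = 0.15291/6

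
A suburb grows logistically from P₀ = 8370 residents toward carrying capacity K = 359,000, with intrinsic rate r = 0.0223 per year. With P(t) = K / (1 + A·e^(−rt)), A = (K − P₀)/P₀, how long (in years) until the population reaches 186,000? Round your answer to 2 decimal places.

A = (359000 − 8370)/8370 = 41.89128
186000 = 359000/(1 + 41.89128·e^(−0.0223t)) → 1 + 41.89128·e^(−0.0223t) = 1.93011
e^(−0.0223t) = 0.022203 → t = ln(45.03918)/0.0223 = 3.80753/0.0223

t ≈ 170.74 years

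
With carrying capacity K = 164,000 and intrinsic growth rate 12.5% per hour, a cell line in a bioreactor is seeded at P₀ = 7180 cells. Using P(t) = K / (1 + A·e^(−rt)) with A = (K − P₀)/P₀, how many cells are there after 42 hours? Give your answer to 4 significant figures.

≈ 147,100 cells

A = (164000 − 7180)/7180 = 21.84123
P(42) = 164000 / (1 + 21.84123·e^(−0.125·42)) = 164000 / (1 + 21.84123·0.005248)
= 164000 / 1.11461 ≈ 147136.37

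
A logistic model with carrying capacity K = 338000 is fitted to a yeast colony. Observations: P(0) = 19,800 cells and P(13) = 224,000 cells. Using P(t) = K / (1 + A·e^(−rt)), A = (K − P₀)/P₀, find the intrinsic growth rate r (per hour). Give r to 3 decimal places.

A = (338000 − 19800)/19800 = 16.07071
224000 = 338000/(1 + 16.07071·e^(−r·13)) → e^(−13r) = (1.50893 − 1)/16.07071 = 0.031668
r = −ln(0.031668)/13 = 3.45245/13

r ≈ 0.266 per hour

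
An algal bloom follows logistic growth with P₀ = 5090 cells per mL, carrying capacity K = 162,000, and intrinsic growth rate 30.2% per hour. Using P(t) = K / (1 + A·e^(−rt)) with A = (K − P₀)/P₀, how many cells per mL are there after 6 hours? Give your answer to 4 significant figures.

A = (162000 − 5090)/5090 = 30.82711
P(6) = 162000 / (1 + 30.82711·e^(−0.302·6)) = 162000 / (1 + 30.82711·0.163327)
= 162000 / 6.0349 ≈ 26843.84

≈ 26,840 cells per mL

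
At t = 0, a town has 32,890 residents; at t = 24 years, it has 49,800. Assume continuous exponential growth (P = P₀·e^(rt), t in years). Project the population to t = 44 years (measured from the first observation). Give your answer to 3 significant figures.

r = ln(49800/32890) / 24 ≈ 0.017285 per year
P(44) = 32890 · e^(0.017285·44) = 32890 · 2.13946 ≈ 70366.71

≈ 70,400 residents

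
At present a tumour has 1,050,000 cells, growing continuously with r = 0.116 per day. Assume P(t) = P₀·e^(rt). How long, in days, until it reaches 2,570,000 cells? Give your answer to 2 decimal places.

t ≈ 7.72 days

2570000 = 1050000 · e^(0.116·t)
t = ln(2570000/1050000) / 0.116 = ln(2.44762) / 0.116 = 0.89512 / 0.116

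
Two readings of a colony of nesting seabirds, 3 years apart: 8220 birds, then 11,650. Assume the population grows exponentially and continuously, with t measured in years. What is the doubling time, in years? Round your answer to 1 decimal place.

r = ln(11650/8220) / 3 = ln(1.41727) / 3 ≈ 0.116245 per year
doubling time = ln 2 / |r| = 0.69315 / 0.116245

doubling time ≈ 6.0 years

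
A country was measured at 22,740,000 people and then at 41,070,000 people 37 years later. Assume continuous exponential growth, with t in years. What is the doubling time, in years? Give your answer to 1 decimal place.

r = ln(41070000/22740000) / 37 = ln(1.80607) / 37 ≈ 0.015977 per year
doubling time = ln 2 / |r| = 0.69315 / 0.015977

doubling time ≈ 43.4 years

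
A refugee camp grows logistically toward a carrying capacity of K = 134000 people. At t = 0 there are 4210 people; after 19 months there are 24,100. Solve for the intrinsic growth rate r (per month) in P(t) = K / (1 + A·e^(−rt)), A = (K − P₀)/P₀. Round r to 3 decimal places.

A = (134000 − 4210)/4210 = 30.82898
24100 = 134000/(1 + 30.82898·e^(−r·19)) → e^(−19r) = (5.56017 − 1)/30.82898 = 0.147918
r = −ln(0.147918)/19 = 1.9111/19

r ≈ 0.101 per month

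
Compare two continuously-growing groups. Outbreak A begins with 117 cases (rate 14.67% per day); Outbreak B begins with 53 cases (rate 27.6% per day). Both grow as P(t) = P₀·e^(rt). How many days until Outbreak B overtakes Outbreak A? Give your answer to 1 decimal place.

117·e^(0.1467t) = 53·e^(0.276t)
117/53 = e^((0.276 − 0.1467)t) → ln(2.20755) = 0.1293·t
t = 0.79188 / 0.1293

t ≈ 6.1 days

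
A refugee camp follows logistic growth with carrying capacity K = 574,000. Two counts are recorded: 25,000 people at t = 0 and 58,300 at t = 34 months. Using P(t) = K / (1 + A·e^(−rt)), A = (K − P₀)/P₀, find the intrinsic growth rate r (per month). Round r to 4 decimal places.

A = (574000 − 25000)/25000 = 21.96
58300 = 574000/(1 + 21.96·e^(−r·34)) → e^(−34r) = (9.84563 − 1)/21.96 = 0.402806
r = −ln(0.402806)/34 = 0.9093/34

r ≈ 0.0267 per month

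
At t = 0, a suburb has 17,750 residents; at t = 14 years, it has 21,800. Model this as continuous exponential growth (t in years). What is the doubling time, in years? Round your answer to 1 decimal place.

doubling time ≈ 47.2 years

r = ln(21800/17750) / 14 = ln(1.22817) / 14 ≈ 0.01468 per year
doubling time = ln 2 / |r| = 0.69315 / 0.01468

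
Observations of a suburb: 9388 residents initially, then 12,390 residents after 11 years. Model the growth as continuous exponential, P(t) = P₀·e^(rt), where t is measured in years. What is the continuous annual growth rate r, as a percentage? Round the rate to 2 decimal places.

r ≈ 2.52% per year

12390 = 9388 · e^(r·11)
e^(11r) = 12390/9388 = 1.31977
r = ln(1.31977) / 11 = 0.27746 / 11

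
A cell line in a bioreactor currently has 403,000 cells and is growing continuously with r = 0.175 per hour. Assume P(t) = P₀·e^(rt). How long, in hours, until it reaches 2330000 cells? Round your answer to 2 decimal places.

t ≈ 10.03 hours

2330000 = 403000 · e^(0.175·t)
t = ln(2330000/403000) / 0.175 = ln(5.78164) / 0.175 = 1.75469 / 0.175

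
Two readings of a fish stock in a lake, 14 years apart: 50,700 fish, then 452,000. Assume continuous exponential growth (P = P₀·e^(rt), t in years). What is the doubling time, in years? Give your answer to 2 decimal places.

r = ln(452000/50700) / 14 = ln(8.91519) / 14 ≈ 0.156268 per year
doubling time = ln 2 / |r| = 0.69315 / 0.156268

doubling time ≈ 4.44 years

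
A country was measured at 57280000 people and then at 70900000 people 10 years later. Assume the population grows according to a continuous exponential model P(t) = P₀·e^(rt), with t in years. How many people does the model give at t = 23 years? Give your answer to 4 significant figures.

r = ln(70900000/57280000) / 10 ≈ 0.021332 per year
P(23) = 57280000 · e^(0.021332·23) = 57280000 · 1.63335 ≈ 93558323.04

≈ 93,560,000 people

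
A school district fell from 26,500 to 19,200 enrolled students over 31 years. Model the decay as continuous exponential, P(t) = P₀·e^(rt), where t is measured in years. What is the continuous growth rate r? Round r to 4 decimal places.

r ≈ -0.0104 per year

19200 = 26500 · e^(r·31)
e^(31r) = 19200/26500 = 0.72453
r = ln(0.72453) / 31 = -0.32223 / 31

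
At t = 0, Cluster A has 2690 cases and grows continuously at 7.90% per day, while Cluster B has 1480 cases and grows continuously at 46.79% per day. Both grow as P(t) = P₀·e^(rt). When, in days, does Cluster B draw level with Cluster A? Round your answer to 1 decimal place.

2690·e^(0.079t) = 1480·e^(0.4679t)
2690/1480 = e^((0.4679 − 0.079)t) → ln(1.81757) = 0.3889·t
t = 0.5975 / 0.3889

t ≈ 1.5 days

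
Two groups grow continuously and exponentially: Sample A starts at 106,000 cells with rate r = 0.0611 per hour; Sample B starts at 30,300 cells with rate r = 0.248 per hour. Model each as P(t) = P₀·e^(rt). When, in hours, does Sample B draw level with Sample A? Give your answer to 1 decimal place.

106000·e^(0.0611t) = 30300·e^(0.248t)
106000/30300 = e^((0.248 − 0.0611)t) → ln(3.49835) = 0.1869·t
t = 1.25229 / 0.1869

t ≈ 6.7 hours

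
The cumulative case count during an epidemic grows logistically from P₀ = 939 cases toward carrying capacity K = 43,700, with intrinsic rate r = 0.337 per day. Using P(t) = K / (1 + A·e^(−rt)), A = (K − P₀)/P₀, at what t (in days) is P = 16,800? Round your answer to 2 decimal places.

t ≈ 9.93 days

A = (43700 − 939)/939 = 45.53887
16800 = 43700/(1 + 45.53887·e^(−0.337t)) → 1 + 45.53887·e^(−0.337t) = 2.60119
e^(−0.337t) = 0.035161 → t = ln(28.44063)/0.337 = 3.34782/0.337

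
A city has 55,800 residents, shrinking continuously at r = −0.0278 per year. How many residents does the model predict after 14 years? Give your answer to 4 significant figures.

≈ 37,810 residents

P(14) = 55800 · e^(-0.0278·14) = 55800 · e^(-0.3892)
= 55800 · 0.6776 ≈ 37810.01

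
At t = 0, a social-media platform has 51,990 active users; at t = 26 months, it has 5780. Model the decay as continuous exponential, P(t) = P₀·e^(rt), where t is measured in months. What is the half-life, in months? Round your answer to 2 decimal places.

r = ln(5780/51990) / 26 = ln(0.11118) / 26 ≈ -0.084486 per month
half-life = ln 2 / |r| = 0.69315 / 0.084486

half-life ≈ 8.20 months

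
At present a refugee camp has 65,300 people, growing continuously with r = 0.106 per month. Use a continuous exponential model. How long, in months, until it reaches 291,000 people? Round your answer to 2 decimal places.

t ≈ 14.10 months

291000 = 65300 · e^(0.106·t)
t = ln(291000/65300) / 0.106 = ln(4.45636) / 0.106 = 1.49433 / 0.106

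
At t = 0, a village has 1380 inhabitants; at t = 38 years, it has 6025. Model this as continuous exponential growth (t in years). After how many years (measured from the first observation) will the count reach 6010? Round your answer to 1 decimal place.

t ≈ 37.9 years

r = ln(6025/1380) / 38 ≈ 0.038785 per year
t = ln(6010/1380) / r = 1.47134 / 0.038785 ≈ 37.936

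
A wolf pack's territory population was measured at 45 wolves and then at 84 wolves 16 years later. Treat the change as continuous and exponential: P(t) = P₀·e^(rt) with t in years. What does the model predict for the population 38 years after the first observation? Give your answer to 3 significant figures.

≈ 198 wolves

r = ln(84/45) / 16 ≈ 0.03901 per year
P(38) = 45 · e^(0.03901·38) = 45 · 4.40335 ≈ 198.15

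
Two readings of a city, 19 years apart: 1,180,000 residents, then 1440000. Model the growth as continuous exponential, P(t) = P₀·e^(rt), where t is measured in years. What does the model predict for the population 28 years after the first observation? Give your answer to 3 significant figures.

r = ln(1440000/1180000) / 19 ≈ 0.01048 per year
P(28) = 1180000 · e^(0.01048·28) = 1180000 · 1.34105 ≈ 1582438.83

≈ 1,580,000 residents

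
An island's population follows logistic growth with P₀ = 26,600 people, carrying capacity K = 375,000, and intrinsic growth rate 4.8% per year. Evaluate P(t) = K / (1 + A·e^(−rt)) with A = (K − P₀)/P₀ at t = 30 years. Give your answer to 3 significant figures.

A = (375000 − 26600)/26600 = 13.09774
P(30) = 375000 / (1 + 13.09774·e^(−0.048·30)) = 375000 / (1 + 13.09774·0.236928)
= 375000 / 4.10322 ≈ 91391.66

≈ 91,400 people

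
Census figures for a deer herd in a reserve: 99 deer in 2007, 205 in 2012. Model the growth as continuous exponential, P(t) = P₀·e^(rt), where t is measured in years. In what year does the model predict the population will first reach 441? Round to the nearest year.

year 2017

r = ln(205/99) / 5 = 0.72789/5 ≈ 0.145578 per year
t = ln(441/99) / r = 1.49393/0.145578 ≈ 10.26 years after 2007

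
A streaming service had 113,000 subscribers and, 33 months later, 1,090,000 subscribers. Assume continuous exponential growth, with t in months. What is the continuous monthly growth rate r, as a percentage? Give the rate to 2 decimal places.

1090000 = 113000 · e^(r·33)
e^(33r) = 1090000/113000 = 9.64602
r = ln(9.64602) / 33 = 2.26655 / 33

r ≈ 6.87% per month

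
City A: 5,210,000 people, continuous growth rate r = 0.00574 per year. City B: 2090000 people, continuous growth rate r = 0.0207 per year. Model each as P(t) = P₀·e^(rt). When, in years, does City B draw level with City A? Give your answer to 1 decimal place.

t ≈ 61.1 years

5210000·e^(0.00574t) = 2090000·e^(0.0207t)
5210000/2090000 = e^((0.0207 − 0.00574)t) → ln(2.49282) = 0.01496·t
t = 0.91342 / 0.01496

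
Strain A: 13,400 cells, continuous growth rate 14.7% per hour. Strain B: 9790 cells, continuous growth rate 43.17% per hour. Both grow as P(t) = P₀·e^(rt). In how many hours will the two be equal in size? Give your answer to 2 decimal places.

13400·e^(0.147t) = 9790·e^(0.4317t)
13400/9790 = e^((0.4317 − 0.147)t) → ln(1.36874) = 0.2847·t
t = 0.31389 / 0.2847

t ≈ 1.10 hours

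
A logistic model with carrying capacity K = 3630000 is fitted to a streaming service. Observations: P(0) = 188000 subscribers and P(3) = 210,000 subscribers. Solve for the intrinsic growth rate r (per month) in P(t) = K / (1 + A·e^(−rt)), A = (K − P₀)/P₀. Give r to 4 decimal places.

A = (3630000 − 188000)/188000 = 18.30851
210000 = 3630000/(1 + 18.30851·e^(−r·3)) → e^(−3r) = (17.28571 − 1)/18.30851 = 0.889516
r = −ln(0.889516)/3 = 0.11708/3

r ≈ 0.0390 per month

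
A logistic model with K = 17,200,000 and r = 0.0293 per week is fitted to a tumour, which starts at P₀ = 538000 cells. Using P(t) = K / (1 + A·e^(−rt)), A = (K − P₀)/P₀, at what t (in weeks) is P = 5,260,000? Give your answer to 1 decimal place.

t ≈ 89.2 weeks

A = (17200000 − 538000)/538000 = 30.97026
5260000 = 17200000/(1 + 30.97026·e^(−0.0293t)) → 1 + 30.97026·e^(−0.0293t) = 3.26996
e^(−0.0293t) = 0.073295 → t = ln(13.64351)/0.0293 = 2.61326/0.0293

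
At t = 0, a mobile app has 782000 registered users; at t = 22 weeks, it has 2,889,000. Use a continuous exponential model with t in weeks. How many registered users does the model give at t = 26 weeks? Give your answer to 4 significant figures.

≈ 3,664,000 registered users

r = ln(2889000/782000) / 22 ≈ 0.0594 per week
P(26) = 782000 · e^(0.0594·26) = 782000 · 4.68522 ≈ 3663842.33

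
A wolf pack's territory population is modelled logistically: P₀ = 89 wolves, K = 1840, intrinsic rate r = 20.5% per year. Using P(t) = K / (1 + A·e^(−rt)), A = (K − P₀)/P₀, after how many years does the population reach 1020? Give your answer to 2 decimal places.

A = (1840 − 89)/89 = 19.67416
1020 = 1840/(1 + 19.67416·e^(−0.205t)) → 1 + 19.67416·e^(−0.205t) = 1.80392
e^(−0.205t) = 0.040862 → t = ln(24.47273)/0.205 = 3.19756/0.205

t ≈ 15.60 years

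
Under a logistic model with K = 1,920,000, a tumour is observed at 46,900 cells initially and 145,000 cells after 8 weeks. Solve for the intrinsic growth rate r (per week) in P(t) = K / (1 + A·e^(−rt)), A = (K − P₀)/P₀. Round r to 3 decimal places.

r ≈ 0.148 per week

A = (1920000 − 46900)/46900 = 39.93817
145000 = 1920000/(1 + 39.93817·e^(−r·8)) → e^(−8r) = (13.24138 − 1)/39.93817 = 0.306508
r = −ln(0.306508)/8 = 1.18251/8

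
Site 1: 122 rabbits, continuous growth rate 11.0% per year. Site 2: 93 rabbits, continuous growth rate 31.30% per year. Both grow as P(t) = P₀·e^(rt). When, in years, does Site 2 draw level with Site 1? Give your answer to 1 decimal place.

122·e^(0.11t) = 93·e^(0.313t)
122/93 = e^((0.313 − 0.11)t) → ln(1.31183) = 0.203·t
t = 0.27142 / 0.203

t ≈ 1.3 years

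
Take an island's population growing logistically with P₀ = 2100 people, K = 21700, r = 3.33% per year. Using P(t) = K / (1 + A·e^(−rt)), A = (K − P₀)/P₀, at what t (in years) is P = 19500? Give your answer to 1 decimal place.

t ≈ 132.6 years

A = (21700 − 2100)/2100 = 9.33333
19500 = 21700/(1 + 9.33333·e^(−0.0333t)) → 1 + 9.33333·e^(−0.0333t) = 1.11282
e^(−0.0333t) = 0.012088 → t = ln(82.72727)/0.0333 = 4.41555/0.0333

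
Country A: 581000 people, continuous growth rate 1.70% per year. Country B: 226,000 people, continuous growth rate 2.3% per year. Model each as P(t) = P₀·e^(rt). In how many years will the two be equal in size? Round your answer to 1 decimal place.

581000·e^(0.017t) = 226000·e^(0.023t)
581000/226000 = e^((0.023 − 0.017)t) → ln(2.5708) = 0.006·t
t = 0.94422 / 0.006

t ≈ 157.4 years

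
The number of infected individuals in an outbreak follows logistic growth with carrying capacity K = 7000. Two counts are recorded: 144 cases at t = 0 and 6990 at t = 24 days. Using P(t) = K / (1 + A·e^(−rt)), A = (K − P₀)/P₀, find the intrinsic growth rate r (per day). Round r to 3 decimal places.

r ≈ 0.434 per day

A = (7000 − 144)/144 = 47.61111
6990 = 7000/(1 + 47.61111·e^(−r·24)) → e^(−24r) = (1.00143 − 1)/47.61111 = 0.00003
r = −ln(0.00003)/24 = 10.41272/24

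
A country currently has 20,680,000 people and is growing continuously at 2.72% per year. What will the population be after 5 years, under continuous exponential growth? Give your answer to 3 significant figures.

≈ 23,700,000 people

P(5) = 20680000 · e^(0.0272·5) = 20680000 · e^(0.136)
= 20680000 · 1.14568 ≈ 23692701.56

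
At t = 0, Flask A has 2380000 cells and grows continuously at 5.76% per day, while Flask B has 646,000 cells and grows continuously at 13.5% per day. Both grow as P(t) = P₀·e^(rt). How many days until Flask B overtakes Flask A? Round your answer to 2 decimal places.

2380000·e^(0.0576t) = 646000·e^(0.135t)
2380000/646000 = e^((0.135 − 0.0576)t) → ln(3.68421) = 0.0774·t
t = 1.30406 / 0.0774

t ≈ 16.85 days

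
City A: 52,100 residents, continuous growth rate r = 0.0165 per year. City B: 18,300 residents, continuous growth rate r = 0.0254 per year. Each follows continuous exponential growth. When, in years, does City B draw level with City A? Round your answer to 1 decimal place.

t ≈ 117.6 years

52100·e^(0.0165t) = 18300·e^(0.0254t)
52100/18300 = e^((0.0254 − 0.0165)t) → ln(2.84699) = 0.0089·t
t = 1.04626 / 0.0089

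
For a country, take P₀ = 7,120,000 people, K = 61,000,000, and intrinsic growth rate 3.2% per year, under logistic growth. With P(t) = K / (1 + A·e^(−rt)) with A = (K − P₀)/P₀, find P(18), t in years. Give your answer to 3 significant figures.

A = (61000000 − 7120000)/7120000 = 7.56742
P(18) = 61000000 / (1 + 7.56742·e^(−0.032·18)) = 61000000 / (1 + 7.56742·0.562142)
= 61000000 / 5.25397 ≈ 11610277.81

≈ 11,600,000 people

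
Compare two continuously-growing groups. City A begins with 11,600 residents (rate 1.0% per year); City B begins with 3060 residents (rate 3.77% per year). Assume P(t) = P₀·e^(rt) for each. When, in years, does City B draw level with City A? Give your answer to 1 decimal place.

11600·e^(0.01t) = 3060·e^(0.0377t)
11600/3060 = e^((0.0377 − 0.01)t) → ln(3.79085) = 0.0277·t
t = 1.33259 / 0.0277

t ≈ 48.1 years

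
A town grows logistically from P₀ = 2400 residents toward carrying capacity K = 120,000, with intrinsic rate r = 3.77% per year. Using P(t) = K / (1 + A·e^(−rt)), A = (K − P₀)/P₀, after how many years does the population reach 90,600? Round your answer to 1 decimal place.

A = (120000 − 2400)/2400 = 49
90600 = 120000/(1 + 49·e^(−0.0377t)) → 1 + 49·e^(−0.0377t) = 1.3245
e^(−0.0377t) = 0.006623 → t = ln(151)/0.0377 = 5.01728/0.0377

t ≈ 133.1 years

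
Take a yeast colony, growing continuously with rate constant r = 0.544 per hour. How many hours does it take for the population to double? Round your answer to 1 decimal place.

doubling time ≈ 1.3 hours

doubling time = ln(2) / |r| = 0.69315 / 0.544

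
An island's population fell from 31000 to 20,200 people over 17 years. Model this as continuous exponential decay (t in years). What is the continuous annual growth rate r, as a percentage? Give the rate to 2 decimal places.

r ≈ -2.52% per year

20200 = 31000 · e^(r·17)
e^(17r) = 20200/31000 = 0.65161
r = ln(0.65161) / 17 = -0.4283 / 17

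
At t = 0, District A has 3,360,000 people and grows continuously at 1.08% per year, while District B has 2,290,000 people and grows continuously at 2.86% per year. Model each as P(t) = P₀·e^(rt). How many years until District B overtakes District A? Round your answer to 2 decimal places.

t ≈ 21.54 years

3360000·e^(0.0108t) = 2290000·e^(0.0286t)
3360000/2290000 = e^((0.0286 − 0.0108)t) → ln(1.46725) = 0.0178·t
t = 0.38339 / 0.0178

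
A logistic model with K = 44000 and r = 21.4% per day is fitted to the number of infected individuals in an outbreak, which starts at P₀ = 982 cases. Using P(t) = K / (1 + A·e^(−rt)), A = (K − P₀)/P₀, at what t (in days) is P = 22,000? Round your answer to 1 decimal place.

t ≈ 17.7 days

A = (44000 − 982)/982 = 43.80652
22000 = 44000/(1 + 43.80652·e^(−0.214t)) → 1 + 43.80652·e^(−0.214t) = 2
e^(−0.214t) = 0.022828 → t = ln(43.80652)/0.214 = 3.77978/0.214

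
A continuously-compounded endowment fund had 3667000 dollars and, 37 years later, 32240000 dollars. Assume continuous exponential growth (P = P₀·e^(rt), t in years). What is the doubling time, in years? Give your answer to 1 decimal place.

r = ln(32240000/3667000) / 37 = ln(8.79193) / 37 ≈ 0.058752 per year
doubling time = ln 2 / |r| = 0.69315 / 0.058752

doubling time ≈ 11.8 years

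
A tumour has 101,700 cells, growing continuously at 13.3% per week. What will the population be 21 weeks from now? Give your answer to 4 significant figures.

≈ 1,661,000 cells

P(21) = 101700 · e^(0.133·21) = 101700 · e^(2.793)
= 101700 · 16.32994 ≈ 1660754.51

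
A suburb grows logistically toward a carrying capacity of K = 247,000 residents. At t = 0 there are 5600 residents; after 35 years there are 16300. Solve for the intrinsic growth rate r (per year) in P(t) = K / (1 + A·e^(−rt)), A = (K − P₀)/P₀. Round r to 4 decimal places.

r ≈ 0.0318 per year

A = (247000 − 5600)/5600 = 43.10714
16300 = 247000/(1 + 43.10714·e^(−r·35)) → e^(−35r) = (15.15337 − 1)/43.10714 = 0.32833
r = −ln(0.32833)/35 = 1.11374/35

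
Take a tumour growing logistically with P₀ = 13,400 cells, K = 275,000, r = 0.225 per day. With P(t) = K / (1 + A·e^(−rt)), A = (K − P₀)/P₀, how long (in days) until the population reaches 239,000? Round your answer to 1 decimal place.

t ≈ 21.6 days

A = (275000 − 13400)/13400 = 19.52239
239000 = 275000/(1 + 19.52239·e^(−0.225t)) → 1 + 19.52239·e^(−0.225t) = 1.15063
e^(−0.225t) = 0.007716 → t = ln(129.60697)/0.225 = 4.86451/0.225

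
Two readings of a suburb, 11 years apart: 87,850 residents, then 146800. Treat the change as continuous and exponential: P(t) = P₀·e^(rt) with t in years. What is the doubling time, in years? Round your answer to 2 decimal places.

r = ln(146800/87850) / 11 = ln(1.67103) / 11 ≈ 0.046676 per year
doubling time = ln 2 / |r| = 0.69315 / 0.046676

doubling time ≈ 14.85 years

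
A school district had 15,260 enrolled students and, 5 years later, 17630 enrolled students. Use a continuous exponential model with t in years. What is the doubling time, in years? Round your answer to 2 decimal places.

doubling time ≈ 24.01 years

r = ln(17630/15260) / 5 = ln(1.15531) / 5 ≈ 0.028873 per year
doubling time = ln 2 / |r| = 0.69315 / 0.028873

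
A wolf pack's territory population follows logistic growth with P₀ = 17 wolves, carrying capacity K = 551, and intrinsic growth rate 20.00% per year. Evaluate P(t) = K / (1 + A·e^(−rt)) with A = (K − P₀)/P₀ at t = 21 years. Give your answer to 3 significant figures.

≈ 375 wolves

A = (551 − 17)/17 = 31.41176
P(21) = 551 / (1 + 31.41176·e^(−0.2·21)) = 551 / (1 + 31.41176·0.014996)
= 551 / 1.47104 ≈ 374.57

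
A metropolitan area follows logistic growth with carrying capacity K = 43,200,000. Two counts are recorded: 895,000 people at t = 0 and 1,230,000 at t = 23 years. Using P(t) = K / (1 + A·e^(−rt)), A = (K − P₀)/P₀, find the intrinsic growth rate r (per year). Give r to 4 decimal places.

r ≈ 0.0142 per year

A = (43200000 − 895000)/895000 = 47.26816
1230000 = 43200000/(1 + 47.26816·e^(−r·23)) → e^(−23r) = (35.12195 − 1)/47.26816 = 0.72188
r = −ln(0.72188)/23 = 0.3259/23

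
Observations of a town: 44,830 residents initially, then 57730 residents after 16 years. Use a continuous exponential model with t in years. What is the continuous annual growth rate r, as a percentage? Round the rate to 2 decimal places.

57730 = 44830 · e^(r·16)
e^(16r) = 57730/44830 = 1.28775
r = ln(1.28775) / 16 = 0.2529 / 16

r ≈ 1.58% per year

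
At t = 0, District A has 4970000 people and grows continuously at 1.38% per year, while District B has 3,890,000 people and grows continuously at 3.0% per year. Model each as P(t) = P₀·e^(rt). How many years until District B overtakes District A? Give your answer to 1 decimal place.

t ≈ 15.1 years

4970000·e^(0.0138t) = 3890000·e^(0.03t)
4970000/3890000 = e^((0.03 − 0.0138)t) → ln(1.27763) = 0.0162·t
t = 0.24501 / 0.0162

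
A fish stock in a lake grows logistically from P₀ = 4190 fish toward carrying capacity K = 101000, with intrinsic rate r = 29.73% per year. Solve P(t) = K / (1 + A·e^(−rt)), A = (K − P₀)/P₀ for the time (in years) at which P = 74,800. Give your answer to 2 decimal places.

t ≈ 14.09 years

A = (101000 − 4190)/4190 = 23.10501
74800 = 101000/(1 + 23.10501·e^(−0.2973t)) → 1 + 23.10501·e^(−0.2973t) = 1.35027
e^(−0.2973t) = 0.01516 → t = ln(65.96393)/0.2973 = 4.18911/0.2973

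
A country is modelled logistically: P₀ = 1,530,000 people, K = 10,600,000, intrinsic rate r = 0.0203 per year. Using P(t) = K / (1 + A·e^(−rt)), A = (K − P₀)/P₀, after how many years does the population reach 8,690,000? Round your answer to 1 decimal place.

A = (10600000 − 1530000)/1530000 = 5.9281
8690000 = 10600000/(1 + 5.9281·e^(−0.0203t)) → 1 + 5.9281·e^(−0.0203t) = 1.21979
e^(−0.0203t) = 0.037076 → t = ln(26.97132)/0.0203 = 3.29477/0.0203

t ≈ 162.3 years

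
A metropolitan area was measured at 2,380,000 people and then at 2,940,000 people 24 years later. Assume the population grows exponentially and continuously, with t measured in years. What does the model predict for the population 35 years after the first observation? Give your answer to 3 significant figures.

≈ 3,240,000 people

r = ln(2940000/2380000) / 24 ≈ 0.008805 per year
P(35) = 2380000 · e^(0.008805·35) = 2380000 · 1.36092 ≈ 3238983.62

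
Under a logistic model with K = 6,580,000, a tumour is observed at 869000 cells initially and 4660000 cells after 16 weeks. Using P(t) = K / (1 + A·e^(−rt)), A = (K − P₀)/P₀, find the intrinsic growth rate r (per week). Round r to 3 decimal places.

A = (6580000 − 869000)/869000 = 6.57192
4660000 = 6580000/(1 + 6.57192·e^(−r·16)) → e^(−16r) = (1.41202 − 1)/6.57192 = 0.062694
r = −ln(0.062694)/16 = 2.7695/16

r ≈ 0.173 per week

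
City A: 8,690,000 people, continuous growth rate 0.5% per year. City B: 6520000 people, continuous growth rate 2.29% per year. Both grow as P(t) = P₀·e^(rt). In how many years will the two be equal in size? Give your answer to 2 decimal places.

t ≈ 16.05 years

8690000·e^(0.005t) = 6520000·e^(0.0229t)
8690000/6520000 = e^((0.0229 − 0.005)t) → ln(1.33282) = 0.0179·t
t = 0.2873 / 0.0179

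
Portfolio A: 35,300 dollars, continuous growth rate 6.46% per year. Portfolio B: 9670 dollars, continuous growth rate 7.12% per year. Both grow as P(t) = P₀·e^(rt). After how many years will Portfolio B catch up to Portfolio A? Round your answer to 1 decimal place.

t ≈ 196.2 years

35300·e^(0.0646t) = 9670·e^(0.0712t)
35300/9670 = e^((0.0712 − 0.0646)t) → ln(3.65047) = 0.0066·t
t = 1.29485 / 0.0066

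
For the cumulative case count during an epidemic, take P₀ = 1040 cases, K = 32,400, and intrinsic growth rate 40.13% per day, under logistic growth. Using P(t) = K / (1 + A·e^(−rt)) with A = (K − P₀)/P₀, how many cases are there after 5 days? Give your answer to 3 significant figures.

A = (32400 − 1040)/1040 = 30.15385
P(5) = 32400 / (1 + 30.15385·e^(−0.4013·5)) = 32400 / (1 + 30.15385·0.134458)
= 32400 / 5.05444 ≈ 6410.21

≈ 6,410 cases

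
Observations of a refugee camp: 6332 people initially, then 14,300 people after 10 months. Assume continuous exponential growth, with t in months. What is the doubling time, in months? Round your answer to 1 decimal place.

doubling time ≈ 8.5 months

r = ln(14300/6332) / 10 = ln(2.25837) / 10 ≈ 0.081464 per month
doubling time = ln 2 / |r| = 0.69315 / 0.081464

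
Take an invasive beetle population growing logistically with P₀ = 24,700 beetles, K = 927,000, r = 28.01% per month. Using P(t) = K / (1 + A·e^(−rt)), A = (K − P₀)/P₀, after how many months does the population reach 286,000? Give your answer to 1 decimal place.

t ≈ 10.0 months

A = (927000 − 24700)/24700 = 36.53036
286000 = 927000/(1 + 36.53036·e^(−0.2801t)) → 1 + 36.53036·e^(−0.2801t) = 3.24126
e^(−0.2801t) = 0.061353 → t = ln(16.29904)/0.2801 = 2.79111/0.2801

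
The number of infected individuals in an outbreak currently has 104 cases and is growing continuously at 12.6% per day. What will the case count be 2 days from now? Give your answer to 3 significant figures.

≈ 134 cases

P(2) = 104 · e^(0.126·2) = 104 · e^(0.252)
= 104 · 1.2866 ≈ 133.81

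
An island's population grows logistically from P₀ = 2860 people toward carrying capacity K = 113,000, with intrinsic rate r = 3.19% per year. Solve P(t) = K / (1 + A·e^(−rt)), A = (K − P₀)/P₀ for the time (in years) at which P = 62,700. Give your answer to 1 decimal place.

t ≈ 121.4 years

A = (113000 − 2860)/2860 = 38.51049
62700 = 113000/(1 + 38.51049·e^(−0.0319t)) → 1 + 38.51049·e^(−0.0319t) = 1.80223
e^(−0.0319t) = 0.020832 → t = ln(48.00413)/0.0319 = 3.87129/0.0319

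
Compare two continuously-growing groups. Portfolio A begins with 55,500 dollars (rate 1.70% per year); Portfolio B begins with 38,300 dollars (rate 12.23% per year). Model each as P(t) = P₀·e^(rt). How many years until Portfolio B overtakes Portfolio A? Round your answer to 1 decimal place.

t ≈ 3.5 years

55500·e^(0.017t) = 38300·e^(0.1223t)
55500/38300 = e^((0.1223 − 0.017)t) → ln(1.44909) = 0.1053·t
t = 0.37093 / 0.1053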